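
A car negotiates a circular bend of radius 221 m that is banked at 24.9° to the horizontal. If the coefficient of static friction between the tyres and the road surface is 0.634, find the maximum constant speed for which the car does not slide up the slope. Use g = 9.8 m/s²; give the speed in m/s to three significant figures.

58.1 m/s

At the maximum speed, friction acts down the slope at its limiting value f = μN. Radially (horizontal, toward centre): N sinθ + μN cosθ = mv²/r. Vertically: N cosθ − μN sinθ = mg.
Dividing: v² = r g (sinθ + μcosθ)/(cosθ − μsinθ).
sinθ + μcosθ = 0.4210 + 0.634×0.9070 = 0.9961; cosθ − μsinθ = 0.9070 − 0.634×0.4210 = 0.6401.
v² = 221 × 9.8 × 0.9961/0.6401 = 3370 m²/s², so v = 58.05 m/s.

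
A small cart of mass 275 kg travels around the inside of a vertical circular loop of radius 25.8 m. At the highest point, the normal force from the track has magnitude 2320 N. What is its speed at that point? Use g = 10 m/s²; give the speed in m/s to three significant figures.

At the top, N + mg = mv²/r, so v = √(r(N/m + g)) = √(25.8 × (2320/275 + 10.0)) = √(25.8 × 18.44) = √475.7 = 21.81 m/s.

21.8 m/s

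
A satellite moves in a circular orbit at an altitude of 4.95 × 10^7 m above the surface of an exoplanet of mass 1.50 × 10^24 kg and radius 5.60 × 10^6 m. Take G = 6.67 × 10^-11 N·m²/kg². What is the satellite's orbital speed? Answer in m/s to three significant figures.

1350 m/s

Orbital radius r = R + h = 5.60 × 10^6 + 4.95 × 10^7 = 5.510 × 10^7 m.
Gravity supplies the centripetal force: G M m / r² = m v² / r, so v = √(GM/r).
v = √(6.67 × 10^-11 × 1.50 × 10^24 / 5.510 × 10^7) = √(1.816 × 10^6) = 1348 m/s.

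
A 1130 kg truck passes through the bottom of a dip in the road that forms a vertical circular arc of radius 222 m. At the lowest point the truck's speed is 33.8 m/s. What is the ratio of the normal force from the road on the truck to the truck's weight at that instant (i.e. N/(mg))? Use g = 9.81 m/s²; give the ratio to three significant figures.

1.52

At the bottom, N − mg = mv²/r, so N = m(v²/r + g) and N/(mg) = v²/(rg) + 1 = (33.8)²/(222 × 9.81) + 1 = 0.5246 + 1 = 1.525.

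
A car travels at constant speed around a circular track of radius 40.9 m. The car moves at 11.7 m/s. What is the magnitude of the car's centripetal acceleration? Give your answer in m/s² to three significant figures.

3.35 m/s²

a_c = v²/r = (11.70)²/40.9 = 136.9/40.9 = 3.347 m/s².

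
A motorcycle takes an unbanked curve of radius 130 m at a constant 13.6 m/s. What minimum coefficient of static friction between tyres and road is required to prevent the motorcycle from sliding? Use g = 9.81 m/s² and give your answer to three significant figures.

0.145

Friction provides the centripetal force: μ_s m g = m v²/r, so μ_s = v²/(g r) = (13.60)²/(9.81 × 130) = 185.0/1275 = 0.1450.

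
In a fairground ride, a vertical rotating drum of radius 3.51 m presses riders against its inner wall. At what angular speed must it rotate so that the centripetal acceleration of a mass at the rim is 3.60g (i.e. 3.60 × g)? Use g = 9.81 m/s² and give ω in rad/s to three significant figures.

3.17 rad/s

Centripetal acceleration a_c = ω²r. Setting ω²r = 3.60g:
ω = √(3.60g / r) = √(3.60 × 9.81 / 3.51) = √10.06 = 3.172 rad/s.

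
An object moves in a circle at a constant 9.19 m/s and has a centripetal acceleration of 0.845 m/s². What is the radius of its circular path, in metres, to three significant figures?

a_c = v²/r ⇒ r = v²/a_c = (9.19)²/0.845 = 84.46/0.845 = 99.95 m.

99.9 m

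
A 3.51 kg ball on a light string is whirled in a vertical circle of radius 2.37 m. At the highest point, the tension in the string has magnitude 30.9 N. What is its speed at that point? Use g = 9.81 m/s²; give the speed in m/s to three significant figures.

6.64 m/s

At the top, T + mg = mv²/r, so v = √(r(T/m + g)) = √(2.37 × (30.9/3.51 + 9.81)) = √(2.37 × 18.61) = √44.11 = 6.642 m/s.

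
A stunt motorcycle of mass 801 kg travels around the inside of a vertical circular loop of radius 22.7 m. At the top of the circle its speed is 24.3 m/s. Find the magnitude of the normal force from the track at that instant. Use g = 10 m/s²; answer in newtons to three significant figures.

12800 N

At the top, both N and the weight mg point inward (toward the centre), so N + mg = mv²/r.
N = m(v²/r − g) = 801 × ((24.3)²/22.7 − 10.0) = 801 × (26.01 − 10.0) = 801 × 16.01 = 12830 N.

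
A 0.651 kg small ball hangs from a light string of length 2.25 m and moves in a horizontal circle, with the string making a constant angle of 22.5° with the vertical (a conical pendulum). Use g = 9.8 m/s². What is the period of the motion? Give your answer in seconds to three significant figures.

r = L sinθ = 0.8610 m. From T sinθ = mω²r and T cosθ = mg: tanθ = ω²r/g, so ω² = g tanθ / r = g/(L cosθ).
ω = √(g/(L cosθ)) = √(9.8/(2.25 × 0.9239)) = √4.714 = 2.171 rad/s.
Period = 2π/ω = 2.894 s.

2.89 s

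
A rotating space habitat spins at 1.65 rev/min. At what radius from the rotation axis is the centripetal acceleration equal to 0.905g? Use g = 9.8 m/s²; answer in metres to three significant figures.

297 m

ω = 1.65 rev/min × 2π/60 = 0.1728 rad/s.
a_c = ω²r = 0.905g ⇒ r = 0.905 × 9.8 / (0.1728)² = 8.869/0.02986 = 297.1 m.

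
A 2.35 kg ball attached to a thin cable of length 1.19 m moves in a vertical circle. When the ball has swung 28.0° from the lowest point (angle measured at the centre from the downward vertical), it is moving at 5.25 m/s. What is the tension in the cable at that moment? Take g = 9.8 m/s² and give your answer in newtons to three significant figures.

74.8 N

Take the radial direction toward the centre of the circle as positive. The component of the weight along the string toward the centre is −mg cos φ (φ measured from the bottom), so Newton's second law along the string gives T − mg cos φ = m v²/r.
cos 28.0° = 0.8829, so T = m(v²/r + g cos φ) = 2.35 × ((5.25)²/1.19 + 9.8 × 0.8829) = 2.35 × (23.16 + (8.653)) = 2.35 × 31.81 = 74.76 N.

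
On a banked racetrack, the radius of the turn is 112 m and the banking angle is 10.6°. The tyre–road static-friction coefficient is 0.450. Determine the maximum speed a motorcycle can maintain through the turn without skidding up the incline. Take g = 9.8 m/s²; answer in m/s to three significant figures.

27.6 m/s

At the maximum speed, friction acts down the slope at its limiting value f = μN. Radially (horizontal, toward centre): N sinθ + μN cosθ = mv²/r. Vertically: N cosθ − μN sinθ = mg.
Dividing: v² = r g (sinθ + μcosθ)/(cosθ − μsinθ).
sinθ + μcosθ = 0.1840 + 0.450×0.9829 = 0.6263; cosθ − μsinθ = 0.9829 − 0.450×0.1840 = 0.9002.
v² = 112 × 9.8 × 0.6263/0.9002 = 763.6 m²/s², so v = 27.63 m/s.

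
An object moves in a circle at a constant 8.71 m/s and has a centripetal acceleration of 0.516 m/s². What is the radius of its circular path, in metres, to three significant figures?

147 m

a_c = v²/r ⇒ r = v²/a_c = (8.71)²/0.516 = 75.86/0.516 = 147.0 m.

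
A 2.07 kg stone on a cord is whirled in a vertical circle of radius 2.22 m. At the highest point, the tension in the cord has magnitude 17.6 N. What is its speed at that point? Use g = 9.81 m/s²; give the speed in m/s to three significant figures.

6.38 m/s

At the top, T + mg = mv²/r, so v = √(r(T/m + g)) = √(2.22 × (17.6/2.07 + 9.81)) = √(2.22 × 18.31) = √40.65 = 6.376 m/s.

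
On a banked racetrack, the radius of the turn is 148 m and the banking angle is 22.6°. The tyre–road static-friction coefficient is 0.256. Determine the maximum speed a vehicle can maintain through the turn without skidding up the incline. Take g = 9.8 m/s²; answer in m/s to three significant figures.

At the maximum speed, friction acts down the slope at its limiting value f = μN. Radially (horizontal, toward centre): N sinθ + μN cosθ = mv²/r. Vertically: N cosθ − μN sinθ = mg.
Dividing: v² = r g (sinθ + μcosθ)/(cosθ − μsinθ).
sinθ + μcosθ = 0.3843 + 0.256×0.9232 = 0.6206; cosθ − μsinθ = 0.9232 − 0.256×0.3843 = 0.8248.
v² = 148 × 9.8 × 0.6206/0.8248 = 1091 m²/s², so v = 33.04 m/s.

33.0 m/s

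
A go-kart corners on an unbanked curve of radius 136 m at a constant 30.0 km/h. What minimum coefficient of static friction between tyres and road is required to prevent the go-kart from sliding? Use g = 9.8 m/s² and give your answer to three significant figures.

0.0521

v = 30.0/3.6 = 8.333 m/s.
Friction provides the centripetal force: μ_s m g = m v²/r, so μ_s = v²/(g r) = (8.333)²/(9.8 × 136) = 69.44/1333 = 0.05210.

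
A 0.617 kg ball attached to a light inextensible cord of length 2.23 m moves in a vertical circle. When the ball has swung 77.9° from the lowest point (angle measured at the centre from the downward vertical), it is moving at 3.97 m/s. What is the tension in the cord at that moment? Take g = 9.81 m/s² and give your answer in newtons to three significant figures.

5.63 N

Take the radial direction toward the centre of the circle as positive. The component of the weight along the string toward the centre is −mg cos φ (φ measured from the bottom), so Newton's second law along the string gives T − mg cos φ = m v²/r.
cos 77.9° = 0.2096, so T = m(v²/r + g cos φ) = 0.617 × ((3.97)²/2.23 + 9.81 × 0.2096) = 0.617 × (7.068 + (2.056)) = 0.617 × 9.124 = 5.630 N.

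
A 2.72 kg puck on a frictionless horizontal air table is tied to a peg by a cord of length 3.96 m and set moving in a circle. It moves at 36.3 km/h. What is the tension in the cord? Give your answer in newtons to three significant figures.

v = 36.3 km/h = 36.3/3.6 = 10.08 m/s.
The tension is the only horizontal force, so it supplies the full centripetal force: T = m v²/r = 2.72 × (10.08)²/3.96 = 2.72 × 101.7/3.96 = 69.84 N.

69.8 N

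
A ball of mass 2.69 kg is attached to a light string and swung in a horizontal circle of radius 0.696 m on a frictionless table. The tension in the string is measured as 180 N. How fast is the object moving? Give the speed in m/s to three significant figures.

6.82 m/s

T = m v²/r ⇒ v = √(T r / m) = √(180 × 0.696 / 2.69) = √46.57 = 6.824 m/s.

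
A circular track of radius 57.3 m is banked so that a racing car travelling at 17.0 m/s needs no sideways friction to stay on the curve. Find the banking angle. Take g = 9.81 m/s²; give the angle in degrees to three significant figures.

27.2°

With no friction, the horizontal component of the normal force provides the centripetal force: N sinθ = mv²/r, while N cosθ = mg vertically.
Dividing: tanθ = v²/(r g) = (17.0)²/(57.3 × 9.81) = 289.0/562.1 = 0.5141.
θ = arctan(0.5141) = 27.21°.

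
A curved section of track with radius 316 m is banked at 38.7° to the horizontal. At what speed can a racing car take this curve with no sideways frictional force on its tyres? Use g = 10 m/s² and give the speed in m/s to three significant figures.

On a frictionless banked curve, N sinθ = mv²/r and N cosθ = mg, so tanθ = v²/(rg).
v = √(r g tanθ) = √(316 × 10.0 × tan 38.7°) = √(316 × 10.0 × 0.8012) = √2532 = 50.32 m/s.

50.3 m/s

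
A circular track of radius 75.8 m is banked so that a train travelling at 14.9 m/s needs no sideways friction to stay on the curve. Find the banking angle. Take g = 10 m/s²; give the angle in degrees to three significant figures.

With no friction, the horizontal component of the normal force provides the centripetal force: N sinθ = mv²/r, while N cosθ = mg vertically.
Dividing: tanθ = v²/(r g) = (14.9)²/(75.8 × 10.0) = 222.0/758.0 = 0.2929.
θ = arctan(0.2929) = 16.32°.

16.3°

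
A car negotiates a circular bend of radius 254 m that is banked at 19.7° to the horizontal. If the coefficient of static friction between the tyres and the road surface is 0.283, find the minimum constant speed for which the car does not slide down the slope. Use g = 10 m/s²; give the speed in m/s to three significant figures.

At the minimum speed, friction acts up the slope at its limiting value f = μN. Radially (horizontal, toward centre): N sinθ − μN cosθ = mv²/r. Vertically: N cosθ + μN sinθ = mg.
Dividing: v² = r g (sinθ − μcosθ)/(cosθ + μsinθ).
sinθ − μcosθ = 0.3371 − 0.283×0.9415 = 0.07066; cosθ + μsinθ = 0.9415 + 0.283×0.3371 = 1.037.
v² = 254 × 10.0 × 0.07066/1.037 = 173.1 m²/s², so v = 13.16 m/s.

13.2 m/s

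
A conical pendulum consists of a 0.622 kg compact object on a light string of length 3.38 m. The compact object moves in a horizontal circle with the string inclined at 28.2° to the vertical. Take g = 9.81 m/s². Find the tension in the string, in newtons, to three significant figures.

6.92 N

Vertically the bob has no acceleration, so T cosθ = mg.
T = mg/cosθ = 0.622 × 9.81 / cos 28.2° = 6.102/0.8813 = 6.924 N.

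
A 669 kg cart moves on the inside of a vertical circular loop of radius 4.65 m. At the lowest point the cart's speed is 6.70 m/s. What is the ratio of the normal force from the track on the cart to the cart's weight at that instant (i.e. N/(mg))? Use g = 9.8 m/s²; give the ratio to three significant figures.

1.99

At the bottom, N − mg = mv²/r, so N = m(v²/r + g) and N/(mg) = v²/(rg) + 1 = (6.70)²/(4.65 × 9.8) + 1 = 0.9851 + 1 = 1.985.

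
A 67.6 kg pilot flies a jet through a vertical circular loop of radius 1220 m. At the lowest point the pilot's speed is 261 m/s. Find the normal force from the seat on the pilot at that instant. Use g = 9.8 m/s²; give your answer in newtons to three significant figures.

At the lowest point, N points up (toward the centre) and the weight mg points down (away from the centre), so the net inward force is N − mg = mv²/r.
N = m(v²/r + g) = 67.6 × ((261)²/1220 + 9.8) = 67.6 × (55.84 + 9.8) = 67.6 × 65.64 = 4437 N.

4440 N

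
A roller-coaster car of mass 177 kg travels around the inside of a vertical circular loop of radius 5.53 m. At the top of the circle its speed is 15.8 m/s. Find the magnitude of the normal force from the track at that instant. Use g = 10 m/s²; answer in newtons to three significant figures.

At the top, both N and the weight mg point inward (toward the centre), so N + mg = mv²/r.
N = m(v²/r − g) = 177 × ((15.8)²/5.53 − 10.0) = 177 × (45.14 − 10.0) = 177 × 35.14 = 6220 N.

6220 N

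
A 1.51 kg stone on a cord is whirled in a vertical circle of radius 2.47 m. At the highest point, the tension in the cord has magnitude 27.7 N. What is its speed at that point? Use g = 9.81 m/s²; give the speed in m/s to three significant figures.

At the top, T + mg = mv²/r, so v = √(r(T/m + g)) = √(2.47 × (27.7/1.51 + 9.81)) = √(2.47 × 28.15) = √69.54 = 8.339 m/s.

8.34 m/s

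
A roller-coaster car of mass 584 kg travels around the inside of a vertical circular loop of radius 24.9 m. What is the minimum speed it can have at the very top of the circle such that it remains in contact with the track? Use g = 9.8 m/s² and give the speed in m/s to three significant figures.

15.6 m/s

At the highest point the centre is directly below, so both the weight and N act inward: N + mg = mv²/r.
At minimum speed N → 0, so mg = mv_min²/r ⇒ v_min = √(g r) = √(9.8 × 24.9) = 15.62 m/s.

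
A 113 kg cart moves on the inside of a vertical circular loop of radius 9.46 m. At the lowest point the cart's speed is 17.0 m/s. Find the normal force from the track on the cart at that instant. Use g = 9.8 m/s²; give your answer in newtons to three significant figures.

4560 N

At the lowest point, N points up (toward the centre) and the weight mg points down (away from the centre), so the net inward force is N − mg = mv²/r.
N = m(v²/r + g) = 113 × ((17.0)²/9.46 + 9.8) = 113 × (30.55 + 9.8) = 113 × 40.35 = 4560 N.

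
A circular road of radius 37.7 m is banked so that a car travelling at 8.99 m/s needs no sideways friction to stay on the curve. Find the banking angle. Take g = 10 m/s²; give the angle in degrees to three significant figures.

For a frictionless banked turn: horizontally N sinθ = mv²/r and vertically N cosθ = mg.
Dividing: tanθ = v²/(r g) = (8.99)²/(37.7 × 10.0) = 80.82/377.0 = 0.2144.
θ = arctan(0.2144) = 12.10°.

12.1°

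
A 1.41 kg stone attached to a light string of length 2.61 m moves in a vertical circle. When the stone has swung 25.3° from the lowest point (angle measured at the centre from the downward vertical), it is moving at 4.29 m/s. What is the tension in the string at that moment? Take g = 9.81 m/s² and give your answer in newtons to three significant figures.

Take the radial direction toward the centre of the circle as positive. The component of the weight along the string toward the centre is −mg cos φ (φ measured from the bottom), so Newton's second law along the string gives T − mg cos φ = m v²/r.
cos 25.3° = 0.9041, so T = m(v²/r + g cos φ) = 1.41 × ((4.29)²/2.61 + 9.81 × 0.9041) = 1.41 × (7.051 + (8.869)) = 1.41 × 15.92 = 22.45 N.

22.4 N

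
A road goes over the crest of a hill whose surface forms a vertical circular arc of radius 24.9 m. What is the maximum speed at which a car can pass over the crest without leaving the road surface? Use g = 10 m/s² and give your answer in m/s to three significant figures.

At the crest the centre of the circle is below the car, so the net downward (centripetal) force is mg − N = mv²/r.
The car leaves the road when N → 0, giving v_max = √(g r) = √(10.0 × 24.9) = 15.78 m/s.

15.8 m/s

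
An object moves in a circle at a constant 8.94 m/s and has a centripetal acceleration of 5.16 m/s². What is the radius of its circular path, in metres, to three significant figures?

15.5 m

a_c = v²/r ⇒ r = v²/a_c = (8.94)²/5.16 = 79.92/5.16 = 15.49 m.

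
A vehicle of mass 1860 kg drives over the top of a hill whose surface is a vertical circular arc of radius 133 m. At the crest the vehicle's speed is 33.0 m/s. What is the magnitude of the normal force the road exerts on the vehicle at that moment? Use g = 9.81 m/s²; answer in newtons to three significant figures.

3020 N

At the crest the centripetal acceleration points downward (toward the centre of the arc), so mg − N = mv²/r.
N = m(g − v²/r) = 1860 × (9.81 − (33.0)²/133) = 1860 × (9.81 − 8.188) = 1860 × 1.622 = 3017 N.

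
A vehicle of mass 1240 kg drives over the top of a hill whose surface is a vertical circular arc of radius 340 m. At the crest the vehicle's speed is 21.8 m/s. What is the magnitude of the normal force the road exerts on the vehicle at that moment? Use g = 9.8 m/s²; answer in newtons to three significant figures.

At the crest the centripetal acceleration points downward (toward the centre of the arc), so mg − N = mv²/r.
N = m(g − v²/r) = 1240 × (9.8 − (21.8)²/340) = 1240 × (9.8 − 1.398) = 1240 × 8.402 = 10420 N.

10400 N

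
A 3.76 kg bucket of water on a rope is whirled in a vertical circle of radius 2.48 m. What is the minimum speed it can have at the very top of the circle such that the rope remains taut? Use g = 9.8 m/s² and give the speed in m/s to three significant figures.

4.93 m/s

At the top, both weight mg and T point toward the centre: T + mg = mv²/r.
At minimum speed T → 0, so mg = mv_min²/r ⇒ v_min = √(g r) = √(9.8 × 2.48) = 4.930 m/s.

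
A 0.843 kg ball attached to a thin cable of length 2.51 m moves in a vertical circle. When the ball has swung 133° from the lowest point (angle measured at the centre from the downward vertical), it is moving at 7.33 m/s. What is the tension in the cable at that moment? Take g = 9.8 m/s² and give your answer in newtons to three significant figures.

Take the radial direction toward the centre of the circle as positive. The component of the weight along the string toward the centre is −mg cos φ (φ measured from the bottom), so Newton's second law along the string gives T − mg cos φ = m v²/r.
cos 133° = -0.6820, so T = m(v²/r + g cos φ) = 0.843 × ((7.33)²/2.51 + 9.8 × -0.6820) = 0.843 × (21.41 + (-6.684)) = 0.843 × 14.72 = 12.41 N.

12.4 N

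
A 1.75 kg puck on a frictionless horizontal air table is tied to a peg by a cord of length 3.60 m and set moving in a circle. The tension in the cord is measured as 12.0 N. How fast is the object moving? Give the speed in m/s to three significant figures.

4.97 m/s

T = m v²/r ⇒ v = √(T r / m) = √(12.0 × 3.60 / 1.75) = √24.69 = 4.968 m/s.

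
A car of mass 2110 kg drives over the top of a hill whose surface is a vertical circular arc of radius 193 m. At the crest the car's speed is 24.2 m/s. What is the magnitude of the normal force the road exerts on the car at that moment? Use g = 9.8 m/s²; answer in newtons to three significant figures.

14300 N

At the crest the centripetal acceleration points downward (toward the centre of the arc), so mg − N = mv²/r.
N = m(g − v²/r) = 2110 × (9.8 − (24.2)²/193) = 2110 × (9.8 − 3.034) = 2110 × 6.766 = 14280 N.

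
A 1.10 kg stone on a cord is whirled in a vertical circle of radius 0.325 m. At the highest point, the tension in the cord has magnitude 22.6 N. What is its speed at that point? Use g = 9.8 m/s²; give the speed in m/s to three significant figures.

3.14 m/s

At the top, T + mg = mv²/r, so v = √(r(T/m + g)) = √(0.325 × (22.6/1.10 + 9.8)) = √(0.325 × 30.35) = √9.862 = 3.140 m/s.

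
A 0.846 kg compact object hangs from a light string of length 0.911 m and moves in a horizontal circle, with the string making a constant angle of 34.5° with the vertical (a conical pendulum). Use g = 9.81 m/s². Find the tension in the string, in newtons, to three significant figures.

Vertically the bob has no acceleration, so T cosθ = mg.
T = mg/cosθ = 0.846 × 9.81 / cos 34.5° = 8.299/0.8241 = 10.07 N.

10.1 N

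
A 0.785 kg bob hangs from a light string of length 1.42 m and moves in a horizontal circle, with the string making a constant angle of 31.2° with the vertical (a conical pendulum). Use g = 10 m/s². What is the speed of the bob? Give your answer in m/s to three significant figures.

2.11 m/s

The radius of the circle is r = L sinθ = 1.42 × sin 31.2° = 0.7356 m.
Horizontally T sinθ = mv²/r and vertically T cosθ = mg, so tanθ = v²/(rg).
v = √(r g tanθ) = √(0.7356 × 10.0 × 0.6056) = √4.455 = 2.111 m/s.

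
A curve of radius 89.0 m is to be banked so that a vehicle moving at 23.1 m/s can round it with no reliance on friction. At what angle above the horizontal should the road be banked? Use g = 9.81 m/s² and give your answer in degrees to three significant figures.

With no friction, the horizontal component of the normal force provides the centripetal force: N sinθ = mv²/r, while N cosθ = mg vertically.
Dividing: tanθ = v²/(r g) = (23.1)²/(89.0 × 9.81) = 533.6/873.1 = 0.6112.
θ = arctan(0.6112) = 31.43°.

31.4°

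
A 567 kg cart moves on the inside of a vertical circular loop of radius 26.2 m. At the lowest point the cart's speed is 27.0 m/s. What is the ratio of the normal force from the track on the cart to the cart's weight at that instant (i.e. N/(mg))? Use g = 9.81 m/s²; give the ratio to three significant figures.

3.84

At the bottom, N − mg = mv²/r, so N = m(v²/r + g) and N/(mg) = v²/(rg) + 1 = (27.0)²/(26.2 × 9.81) + 1 = 2.836 + 1 = 3.836.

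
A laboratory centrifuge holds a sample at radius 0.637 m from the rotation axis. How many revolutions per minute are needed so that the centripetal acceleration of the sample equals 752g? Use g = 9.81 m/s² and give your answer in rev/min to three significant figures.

Require ω²r = 752g, so ω = √(752 × 9.81/0.637) = 107.6 rad/s.
In rev/min: ω × 60/(2π) = 107.6 × 60/(2π) = 1028 rev/min.

1030 rev/min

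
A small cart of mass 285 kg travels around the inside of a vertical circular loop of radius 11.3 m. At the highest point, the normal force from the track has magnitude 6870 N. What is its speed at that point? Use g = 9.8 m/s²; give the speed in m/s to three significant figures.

19.6 m/s

At the top, N + mg = mv²/r, so v = √(r(N/m + g)) = √(11.3 × (6870/285 + 9.8)) = √(11.3 × 33.91) = √383.1 = 19.57 m/s.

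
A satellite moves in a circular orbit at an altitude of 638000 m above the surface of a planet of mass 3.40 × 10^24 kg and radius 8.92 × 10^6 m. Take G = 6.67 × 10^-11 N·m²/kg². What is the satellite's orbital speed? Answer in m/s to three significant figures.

Orbital radius r = R + h = 8.92 × 10^6 + 638000 = 9.558 × 10^6 m.
Gravity supplies the centripetal force: G M m / r² = m v² / r, so v = √(GM/r).
v = √(6.67 × 10^-11 × 3.40 × 10^24 / 9.558 × 10^6) = √(2.373 × 10^7) = 4871 m/s.

4870 m/s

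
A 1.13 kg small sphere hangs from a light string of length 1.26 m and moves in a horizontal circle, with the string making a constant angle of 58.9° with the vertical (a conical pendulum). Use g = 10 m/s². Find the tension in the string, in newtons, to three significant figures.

Vertically the bob has no acceleration, so T cosθ = mg.
T = mg/cosθ = 1.13 × 10.0 / cos 58.9° = 11.30/0.5165 = 21.88 N.

21.9 N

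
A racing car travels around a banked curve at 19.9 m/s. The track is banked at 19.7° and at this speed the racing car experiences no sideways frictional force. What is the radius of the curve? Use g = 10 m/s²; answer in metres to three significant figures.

111 m

Frictionless banking: tanθ = v²/(rg), so r = v²/(g tanθ).
r = (19.9)²/(10.0 × tan 19.7°) = 396.0/(10.0 × 0.3581) = 396.0/3.581 = 110.6 m.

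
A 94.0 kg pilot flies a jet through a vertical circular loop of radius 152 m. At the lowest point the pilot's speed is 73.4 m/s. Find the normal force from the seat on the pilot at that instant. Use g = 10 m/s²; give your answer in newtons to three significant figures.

4270 N

At the lowest point, N points up (toward the centre) and the weight mg points down (away from the centre), so the net inward force is N − mg = mv²/r.
N = m(v²/r + g) = 94.0 × ((73.4)²/152 + 10.0) = 94.0 × (35.44 + 10.0) = 94.0 × 45.44 = 4272 N.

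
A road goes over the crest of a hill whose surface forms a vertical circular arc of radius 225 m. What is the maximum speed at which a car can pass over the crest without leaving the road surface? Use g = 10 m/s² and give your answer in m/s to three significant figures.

47.4 m/s

At the crest the centre of the circle is below the car, so the net downward (centripetal) force is mg − N = mv²/r.
The car leaves the road when N → 0, giving v_max = √(g r) = √(10.0 × 225) = 47.43 m/s.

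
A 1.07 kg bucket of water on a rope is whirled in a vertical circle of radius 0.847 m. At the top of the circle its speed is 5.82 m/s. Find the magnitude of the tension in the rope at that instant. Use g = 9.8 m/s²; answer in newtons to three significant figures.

At the top, both T and the weight mg point inward (toward the centre), so T + mg = mv²/r.
T = m(v²/r − g) = 1.07 × ((5.82)²/0.847 − 9.8) = 1.07 × (39.99 − 9.8) = 1.07 × 30.19 = 32.30 N.

32.3 N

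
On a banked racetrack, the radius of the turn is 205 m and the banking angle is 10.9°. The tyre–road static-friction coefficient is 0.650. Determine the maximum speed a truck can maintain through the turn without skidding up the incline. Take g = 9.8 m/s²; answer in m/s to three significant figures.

At the maximum speed, friction acts down the slope at its limiting value f = μN. Radially (horizontal, toward centre): N sinθ + μN cosθ = mv²/r. Vertically: N cosθ − μN sinθ = mg.
Dividing: v² = r g (sinθ + μcosθ)/(cosθ − μsinθ).
sinθ + μcosθ = 0.1891 + 0.650×0.9820 = 0.8274; cosθ − μsinθ = 0.9820 − 0.650×0.1891 = 0.8590.
v² = 205 × 9.8 × 0.8274/0.8590 = 1935 m²/s², so v = 43.99 m/s.

44.0 m/s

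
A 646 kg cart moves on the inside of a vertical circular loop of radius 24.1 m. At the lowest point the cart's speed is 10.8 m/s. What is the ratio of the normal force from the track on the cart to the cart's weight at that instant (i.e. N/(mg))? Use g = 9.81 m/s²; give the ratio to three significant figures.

At the bottom, N − mg = mv²/r, so N = m(v²/r + g) and N/(mg) = v²/(rg) + 1 = (10.8)²/(24.1 × 9.81) + 1 = 0.4934 + 1 = 1.493.

1.49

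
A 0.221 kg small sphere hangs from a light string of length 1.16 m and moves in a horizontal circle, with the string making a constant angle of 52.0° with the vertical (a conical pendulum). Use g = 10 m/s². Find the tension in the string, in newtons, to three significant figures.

3.59 N

Vertically the bob has no acceleration, so T cosθ = mg.
T = mg/cosθ = 0.221 × 10.0 / cos 52.0° = 2.210/0.6157 = 3.590 N.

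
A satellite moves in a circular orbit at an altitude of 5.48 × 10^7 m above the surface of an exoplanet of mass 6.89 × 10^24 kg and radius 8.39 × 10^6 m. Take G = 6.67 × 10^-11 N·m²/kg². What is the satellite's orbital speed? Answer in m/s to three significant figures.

Orbital radius r = R + h = 8.39 × 10^6 + 5.48 × 10^7 = 6.319 × 10^7 m.
Gravity supplies the centripetal force: G M m / r² = m v² / r, so v = √(GM/r).
v = √(6.67 × 10^-11 × 6.89 × 10^24 / 6.319 × 10^7) = √(7.273 × 10^6) = 2697 m/s.

2700 m/s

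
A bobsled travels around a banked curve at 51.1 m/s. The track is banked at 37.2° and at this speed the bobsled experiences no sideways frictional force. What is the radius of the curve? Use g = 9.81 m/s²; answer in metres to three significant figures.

Frictionless banking: tanθ = v²/(rg), so r = v²/(g tanθ).
r = (51.1)²/(9.81 × tan 37.2°) = 2611/(9.81 × 0.7590) = 2611/7.446 = 350.7 m.

351 m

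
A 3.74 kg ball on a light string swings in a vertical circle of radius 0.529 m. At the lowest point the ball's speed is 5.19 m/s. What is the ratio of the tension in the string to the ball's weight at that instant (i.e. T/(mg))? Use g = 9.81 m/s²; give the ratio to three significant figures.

6.19

At the bottom, T − mg = mv²/r, so T = m(v²/r + g) and T/(mg) = v²/(rg) + 1 = (5.19)²/(0.529 × 9.81) + 1 = 5.191 + 1 = 6.191.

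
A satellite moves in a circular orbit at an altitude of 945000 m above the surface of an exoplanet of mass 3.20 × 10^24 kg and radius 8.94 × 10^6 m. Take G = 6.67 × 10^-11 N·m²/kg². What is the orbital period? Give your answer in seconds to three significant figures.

13400 s

r = R + h = 8.94 × 10^6 + 945000 = 9.885 × 10^6 m. Gravity provides the centripetal force: G M m / r² = m v² / r ⇒ v = √(GM/r) = 4647 m/s.
T = 2πr/v = 2π × 9.885 × 10^6 / 4647 = 13370 s.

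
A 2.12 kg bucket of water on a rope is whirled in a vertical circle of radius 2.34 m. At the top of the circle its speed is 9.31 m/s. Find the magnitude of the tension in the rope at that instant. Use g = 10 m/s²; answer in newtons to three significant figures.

At the top, both T and the weight mg point inward (toward the centre), so T + mg = mv²/r.
T = m(v²/r − g) = 2.12 × ((9.31)²/2.34 − 10.0) = 2.12 × (37.04 − 10.0) = 2.12 × 27.04 = 57.33 N.

57.3 N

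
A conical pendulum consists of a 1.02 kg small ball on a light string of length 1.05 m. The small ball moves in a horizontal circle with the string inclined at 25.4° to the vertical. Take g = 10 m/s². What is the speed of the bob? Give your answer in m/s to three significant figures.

The radius of the circle is r = L sinθ = 1.05 × sin 25.4° = 0.4504 m.
Horizontally T sinθ = mv²/r and vertically T cosθ = mg, so tanθ = v²/(rg).
v = √(r g tanθ) = √(0.4504 × 10.0 × 0.4748) = √2.139 = 1.462 m/s.

1.46 m/s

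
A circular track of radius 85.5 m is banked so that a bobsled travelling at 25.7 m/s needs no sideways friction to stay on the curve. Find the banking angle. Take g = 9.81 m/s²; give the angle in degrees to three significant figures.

38.2°

With no friction, the horizontal component of the normal force provides the centripetal force: N sinθ = mv²/r, while N cosθ = mg vertically.
Dividing: tanθ = v²/(r g) = (25.7)²/(85.5 × 9.81) = 660.5/838.8 = 0.7875.
θ = arctan(0.7875) = 38.22°.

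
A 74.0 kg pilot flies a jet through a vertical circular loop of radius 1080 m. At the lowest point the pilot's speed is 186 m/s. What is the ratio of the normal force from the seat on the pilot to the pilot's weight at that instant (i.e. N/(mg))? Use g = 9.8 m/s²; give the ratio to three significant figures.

4.27

At the bottom, N − mg = mv²/r, so N = m(v²/r + g) and N/(mg) = v²/(rg) + 1 = (186)²/(1080 × 9.8) + 1 = 3.269 + 1 = 4.269.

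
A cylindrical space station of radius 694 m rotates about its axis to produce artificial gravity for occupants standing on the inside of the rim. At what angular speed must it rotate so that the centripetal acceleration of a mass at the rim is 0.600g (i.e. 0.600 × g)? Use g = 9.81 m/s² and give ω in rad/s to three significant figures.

Centripetal acceleration a_c = ω²r. Setting ω²r = 0.600g:
ω = √(0.600g / r) = √(0.600 × 9.81 / 694) = √0.008481 = 0.09209 rad/s.

0.0921 rad/s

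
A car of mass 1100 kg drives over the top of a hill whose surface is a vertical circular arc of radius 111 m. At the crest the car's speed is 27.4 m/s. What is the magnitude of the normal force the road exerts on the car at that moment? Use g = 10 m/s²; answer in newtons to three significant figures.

At the crest the centripetal acceleration points downward (toward the centre of the arc), so mg − N = mv²/r.
N = m(g − v²/r) = 1100 × (10.0 − (27.4)²/111) = 1100 × (10.0 − 6.764) = 1100 × 3.236 = 3560 N.

3560 N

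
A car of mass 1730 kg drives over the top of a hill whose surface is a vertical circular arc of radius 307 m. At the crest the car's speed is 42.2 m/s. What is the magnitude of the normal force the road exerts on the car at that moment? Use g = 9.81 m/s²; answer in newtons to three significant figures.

6940 N

At the crest the centripetal acceleration points downward (toward the centre of the arc), so mg − N = mv²/r.
N = m(g − v²/r) = 1730 × (9.81 − (42.2)²/307) = 1730 × (9.81 − 5.801) = 1730 × 4.009 = 6936 N.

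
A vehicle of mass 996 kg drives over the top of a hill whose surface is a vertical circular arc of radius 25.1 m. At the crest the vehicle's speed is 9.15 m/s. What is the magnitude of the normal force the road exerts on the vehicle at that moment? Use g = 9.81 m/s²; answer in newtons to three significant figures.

6450 N

At the crest the centripetal acceleration points downward (toward the centre of the arc), so mg − N = mv²/r.
N = m(g − v²/r) = 996 × (9.81 − (9.15)²/25.1) = 996 × (9.81 − 3.336) = 996 × 6.474 = 6449 N.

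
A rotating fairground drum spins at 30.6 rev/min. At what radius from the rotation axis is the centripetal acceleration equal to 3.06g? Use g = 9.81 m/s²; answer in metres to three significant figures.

ω = 30.6 rev/min × 2π/60 = 3.204 rad/s.
a_c = ω²r = 3.06g ⇒ r = 3.06 × 9.81 / (3.204)² = 30.02/10.27 = 2.923 m.

2.92 m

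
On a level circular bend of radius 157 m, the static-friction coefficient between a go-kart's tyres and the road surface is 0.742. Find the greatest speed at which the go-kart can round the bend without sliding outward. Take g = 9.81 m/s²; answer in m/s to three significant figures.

33.8 m/s

The only inward force on a level bend is static friction, so at the limit f_s = μ_s N = μ_s m g = m v²/r.
Mass cancels: v_max = √(μ_s g r) = √(0.742 × 9.81 × 157) = √1143 = 33.81 m/s.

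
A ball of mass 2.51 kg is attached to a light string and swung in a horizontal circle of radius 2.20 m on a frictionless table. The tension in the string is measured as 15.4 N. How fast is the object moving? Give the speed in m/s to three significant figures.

3.67 m/s

T = m v²/r ⇒ v = √(T r / m) = √(15.4 × 2.20 / 2.51) = √13.50 = 3.674 m/s.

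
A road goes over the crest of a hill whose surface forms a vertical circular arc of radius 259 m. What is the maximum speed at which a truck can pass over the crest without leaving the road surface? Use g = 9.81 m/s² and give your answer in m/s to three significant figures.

At the crest the centre of the circle is below the truck, so the net downward (centripetal) force is mg − N = mv²/r.
The truck leaves the road when N → 0, giving v_max = √(g r) = √(9.81 × 259) = 50.41 m/s.

50.4 m/s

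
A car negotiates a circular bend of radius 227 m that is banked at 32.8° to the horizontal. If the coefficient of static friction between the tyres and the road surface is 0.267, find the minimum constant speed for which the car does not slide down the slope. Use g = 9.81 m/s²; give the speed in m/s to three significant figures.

26.8 m/s

At the minimum speed, friction acts up the slope at its limiting value f = μN. Radially (horizontal, toward centre): N sinθ − μN cosθ = mv²/r. Vertically: N cosθ + μN sinθ = mg.
Dividing: v² = r g (sinθ − μcosθ)/(cosθ + μsinθ).
sinθ − μcosθ = 0.5417 − 0.267×0.8406 = 0.3173; cosθ + μsinθ = 0.8406 + 0.267×0.5417 = 0.9852.
v² = 227 × 9.81 × 0.3173/0.9852 = 717.1 m²/s², so v = 26.78 m/s.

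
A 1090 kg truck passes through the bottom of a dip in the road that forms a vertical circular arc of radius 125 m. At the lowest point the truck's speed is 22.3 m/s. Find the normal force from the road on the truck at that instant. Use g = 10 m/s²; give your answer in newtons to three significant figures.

At the lowest point, N points up (toward the centre) and the weight mg points down (away from the centre), so the net inward force is N − mg = mv²/r.
N = m(v²/r + g) = 1090 × ((22.3)²/125 + 10.0) = 1090 × (3.978 + 10.0) = 1090 × 13.98 = 15240 N.

15200 N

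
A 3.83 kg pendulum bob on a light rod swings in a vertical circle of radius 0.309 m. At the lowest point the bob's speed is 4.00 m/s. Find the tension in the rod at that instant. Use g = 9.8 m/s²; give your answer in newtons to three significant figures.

At the lowest point, T points up (toward the centre) and the weight mg points down (away from the centre), so the net inward force is T − mg = mv²/r.
T = m(v²/r + g) = 3.83 × ((4.00)²/0.309 + 9.8) = 3.83 × (51.78 + 9.8) = 3.83 × 61.58 = 235.9 N.

236 N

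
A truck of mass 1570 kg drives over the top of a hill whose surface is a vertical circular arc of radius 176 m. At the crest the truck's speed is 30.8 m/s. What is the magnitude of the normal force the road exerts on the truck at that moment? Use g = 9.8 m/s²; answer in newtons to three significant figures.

At the crest the centripetal acceleration points downward (toward the centre of the arc), so mg − N = mv²/r.
N = m(g − v²/r) = 1570 × (9.8 − (30.8)²/176) = 1570 × (9.8 − 5.390) = 1570 × 4.410 = 6924 N.

6920 N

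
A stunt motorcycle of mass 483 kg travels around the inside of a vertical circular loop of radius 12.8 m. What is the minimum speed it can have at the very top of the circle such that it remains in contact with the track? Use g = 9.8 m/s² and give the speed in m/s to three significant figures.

At the top, both weight mg and N point toward the centre: N + mg = mv²/r.
At minimum speed N → 0, so mg = mv_min²/r ⇒ v_min = √(g r) = √(9.8 × 12.8) = 11.20 m/s.

11.2 m/s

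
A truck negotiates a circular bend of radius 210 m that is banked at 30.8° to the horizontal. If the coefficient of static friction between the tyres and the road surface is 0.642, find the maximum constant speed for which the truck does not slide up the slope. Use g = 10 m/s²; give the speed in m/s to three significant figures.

64.9 m/s

At the maximum speed, friction acts down the slope at its limiting value f = μN. Radially (horizontal, toward centre): N sinθ + μN cosθ = mv²/r. Vertically: N cosθ − μN sinθ = mg.
Dividing: v² = r g (sinθ + μcosθ)/(cosθ − μsinθ).
sinθ + μcosθ = 0.5120 + 0.642×0.8590 = 1.063; cosθ − μsinθ = 0.8590 − 0.642×0.5120 = 0.5302.
v² = 210 × 10.0 × 1.063/0.5302 = 4212 m²/s², so v = 64.90 m/s.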